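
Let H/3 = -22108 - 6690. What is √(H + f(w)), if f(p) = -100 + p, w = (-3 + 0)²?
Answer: 7*I*√1765 ≈ 294.08*I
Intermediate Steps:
w = 9 (w = (-3)² = 9)
H = -86394 (H = 3*(-22108 - 6690) = 3*(-28798) = -86394)
√(H + f(w)) = √(-86394 + (-100 + 9)) = √(-86394 - 91) = √(-86485) = 7*I*√1765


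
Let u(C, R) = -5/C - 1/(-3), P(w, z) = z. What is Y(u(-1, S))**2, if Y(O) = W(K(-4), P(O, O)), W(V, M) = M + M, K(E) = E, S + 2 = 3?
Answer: 1024/9 ≈ 113.78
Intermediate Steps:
S = 1 (S = -2 + 3 = 1)
W(V, M) = 2*M
u(C, R) = 1/3 - 5/C (u(C, R) = -5/C - 1*(-1/3) = -5/C + 1/3 = 1/3 - 5/C)
Y(O) = 2*O
Y(u(-1, S))**2 = (2*((1/3)*(-15 - 1)/(-1)))**2 = (2*((1/3)*(-1)*(-16)))**2 = (2*(16/3))**2 = (32/3)**2 = 1024/9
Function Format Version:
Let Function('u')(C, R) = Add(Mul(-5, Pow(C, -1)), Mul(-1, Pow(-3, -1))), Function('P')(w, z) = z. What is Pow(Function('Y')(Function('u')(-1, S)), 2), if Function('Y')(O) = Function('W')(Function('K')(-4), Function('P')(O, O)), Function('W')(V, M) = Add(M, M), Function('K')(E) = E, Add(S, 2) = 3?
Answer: Rational(1024, 9) ≈ 113.78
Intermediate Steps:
S = 1 (S = Add(-2, 3) = 1)
Function('W')(V, M) = Mul(2, M)
Function('u')(C, R) = Add(Rational(1, 3), Mul(-5, Pow(C, -1))) (Function('u')(C, R) = Add(Mul(-5, Pow(C, -1)), Mul(-1, Rational(-1, 3))) = Add(Mul(-5, Pow(C, -1)), Rational(1, 3)) = Add(Rational(1, 3), Mul(-5, Pow(C, -1))))
Function('Y')(O) = Mul(2, O)
Pow(Function('Y')(Function('u')(-1, S)), 2) = Pow(Mul(2, Mul(Rational(1, 3), Pow(-1, -1), Add(-15, -1))), 2) = Pow(Mul(2, Mul(Rational(1, 3), -1, -16)), 2) = Pow(Mul(2, Rational(16, 3)), 2) = Pow(Rational(32, 3), 2) = Rational(1024, 9)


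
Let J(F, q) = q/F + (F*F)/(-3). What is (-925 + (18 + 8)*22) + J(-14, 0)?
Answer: -1255/3 ≈ -418.33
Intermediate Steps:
J(F, q) = -F**2/3 + q/F (J(F, q) = q/F + F**2*(-1/3) = q/F - F**2/3 = -F**2/3 + q/F)
(-925 + (18 + 8)*22) + J(-14, 0) = (-925 + (18 + 8)*22) + (0 - 1/3*(-14)**3)/(-14) = (-925 + 26*22) - (0 - 1/3*(-2744))/14 = (-925 + 572) - (0 + 2744/3)/14 = -353 - 1/14*2744/3 = -353 - 196/3 = -1255/3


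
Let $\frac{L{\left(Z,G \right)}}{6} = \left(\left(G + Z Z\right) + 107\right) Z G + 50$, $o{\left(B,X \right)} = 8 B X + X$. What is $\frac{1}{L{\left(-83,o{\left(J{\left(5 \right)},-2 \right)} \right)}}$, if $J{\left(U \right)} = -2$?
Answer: $- \frac{1}{104968140} \approx -9.5267 \cdot 10^{-9}$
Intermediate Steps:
$o{\left(B,X \right)} = X + 8 B X$ ($o{\left(B,X \right)} = 8 B X + X = X + 8 B X$)
$L{\left(Z,G \right)} = 300 + 6 G Z \left(107 + G + Z^{2}\right)$ ($L{\left(Z,G \right)} = 6 \left(\left(\left(G + Z Z\right) + 107\right) Z G + 50\right) = 6 \left(\left(\left(G + Z^{2}\right) + 107\right) Z G + 50\right) = 6 \left(\left(107 + G + Z^{2}\right) Z G + 50\right) = 6 \left(Z \left(107 + G + Z^{2}\right) G + 50\right) = 6 \left(G Z \left(107 + G + Z^{2}\right) + 50\right) = 6 \left(50 + G Z \left(107 + G + Z^{2}\right)\right) = 300 + 6 G Z \left(107 + G + Z^{2}\right)$)
$\frac{1}{L{\left(-83,o{\left(J{\left(5 \right)},-2 \right)} \right)}} = \frac{1}{300 + 6 \left(- 2 \left(1 + 8 \left(-2\right)\right)\right) \left(-83\right)^{3} + 6 \left(-83\right) \left(- 2 \left(1 + 8 \left(-2\right)\right)\right)^{2} + 642 \left(- 2 \left(1 + 8 \left(-2\right)\right)\right) \left(-83\right)} = \frac{1}{300 + 6 \left(- 2 \left(1 - 16\right)\right) \left(-571787\right) + 6 \left(-83\right) \left(- 2 \left(1 - 16\right)\right)^{2} + 642 \left(- 2 \left(1 - 16\right)\right) \left(-83\right)} = \frac{1}{300 + 6 \left(\left(-2\right) \left(-15\right)\right) \left(-571787\right) + 6 \left(-83\right) \left(\left(-2\right) \left(-15\right)\right)^{2} + 642 \left(\left(-2\right) \left(-15\right)\right) \left(-83\right)} = \frac{1}{300 + 6 \cdot 30 \left(-571787\right) + 6 \left(-83\right) 30^{2} + 642 \cdot 30 \left(-83\right)} = \frac{1}{300 - 102921660 + 6 \left(-83\right) 900 - 1598580} = \frac{1}{300 - 102921660 - 448200 - 1598580} = \frac{1}{-104968140} = - \frac{1}{104968140}$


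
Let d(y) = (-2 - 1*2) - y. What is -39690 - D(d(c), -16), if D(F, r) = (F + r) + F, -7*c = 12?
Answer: -277686/7 ≈ -39669.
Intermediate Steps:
c = -12/7 (c = -1/7*12 = -12/7 ≈ -1.7143)
d(y) = -4 - y (d(y) = (-2 - 2) - y = -4 - y)
D(F, r) = r + 2*F
-39690 - D(d(c), -16) = -39690 - (-16 + 2*(-4 - 1*(-12/7))) = -39690 - (-16 + 2*(-4 + 12/7)) = -39690 - (-16 + 2*(-16/7)) = -39690 - (-16 - 32/7) = -39690 - 1*(-144/7) = -39690 + 144/7 = -277686/7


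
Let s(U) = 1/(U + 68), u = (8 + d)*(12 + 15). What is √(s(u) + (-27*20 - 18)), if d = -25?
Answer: 13*I*√504781/391 ≈ 23.622*I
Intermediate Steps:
u = -459 (u = (8 - 25)*(12 + 15) = -17*27 = -459)
s(U) = 1/(68 + U)
√(s(u) + (-27*20 - 18)) = √(1/(68 - 459) + (-27*20 - 18)) = √(1/(-391) + (-540 - 18)) = √(-1/391 - 558) = √(-218179/391) = 13*I*√504781/391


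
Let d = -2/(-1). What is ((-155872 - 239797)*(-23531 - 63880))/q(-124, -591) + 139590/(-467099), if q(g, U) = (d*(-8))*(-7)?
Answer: 16155003302691861/52315088 ≈ 3.0880e+8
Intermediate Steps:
d = 2 (d = -2*(-1) = 2)
q(g, U) = 112 (q(g, U) = (2*(-8))*(-7) = -16*(-7) = 112)
((-155872 - 239797)*(-23531 - 63880))/q(-124, -591) + 139590/(-467099) = ((-155872 - 239797)*(-23531 - 63880))/112 + 139590/(-467099) = -395669*(-87411)*(1/112) + 139590*(-1/467099) = 34585822959*(1/112) - 139590/467099 = 34585822959/112 - 139590/467099 = 16155003302691861/52315088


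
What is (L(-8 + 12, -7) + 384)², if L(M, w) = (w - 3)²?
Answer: 234256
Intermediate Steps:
L(M, w) = (-3 + w)²
(L(-8 + 12, -7) + 384)² = ((-3 - 7)² + 384)² = ((-10)² + 384)² = (100 + 384)² = 484² = 234256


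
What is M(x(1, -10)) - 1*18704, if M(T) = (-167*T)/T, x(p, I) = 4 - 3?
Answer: -18871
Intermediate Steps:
x(p, I) = 1
M(T) = -167
M(x(1, -10)) - 1*18704 = -167 - 1*18704 = -167 - 18704 = -18871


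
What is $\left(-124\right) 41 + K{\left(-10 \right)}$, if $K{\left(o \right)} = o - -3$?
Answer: $-5091$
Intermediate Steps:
$K{\left(o \right)} = 3 + o$ ($K{\left(o \right)} = o + 3 = 3 + o$)
$\left(-124\right) 41 + K{\left(-10 \right)} = \left(-124\right) 41 + \left(3 - 10\right) = -5084 - 7 = -5091$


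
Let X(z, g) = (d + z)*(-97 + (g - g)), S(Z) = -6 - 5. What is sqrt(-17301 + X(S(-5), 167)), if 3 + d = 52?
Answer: I*sqrt(20987) ≈ 144.87*I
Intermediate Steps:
S(Z) = -11
d = 49 (d = -3 + 52 = 49)
X(z, g) = -4753 - 97*z (X(z, g) = (49 + z)*(-97 + (g - g)) = (49 + z)*(-97 + 0) = (49 + z)*(-97) = -4753 - 97*z)
sqrt(-17301 + X(S(-5), 167)) = sqrt(-17301 + (-4753 - 97*(-11))) = sqrt(-17301 + (-4753 + 1067)) = sqrt(-17301 - 3686) = sqrt(-20987) = I*sqrt(20987)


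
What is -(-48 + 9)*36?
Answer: 1404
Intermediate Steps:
-(-48 + 9)*36 = -(-39)*36 = -1*(-1404) = 1404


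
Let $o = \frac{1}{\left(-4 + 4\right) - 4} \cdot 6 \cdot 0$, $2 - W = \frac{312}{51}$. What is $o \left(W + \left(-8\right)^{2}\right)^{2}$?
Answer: $0$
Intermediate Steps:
$W = - \frac{70}{17}$ ($W = 2 - \frac{312}{51} = 2 - 312 \cdot \frac{1}{51} = 2 - \frac{104}{17} = - \frac{70}{17} \approx -4.1176$)
$o = 0$ ($o = \frac{1}{0 - 4} \cdot 6 \cdot 0 = \frac{1}{-4} \cdot 6 \cdot 0 = \left(- \frac{1}{4}\right) 6 \cdot 0 = \left(- \frac{3}{2}\right) 0 = 0$)
$o \left(W + \left(-8\right)^{2}\right)^{2} = 0 \left(- \frac{70}{17} + \left(-8\right)^{2}\right)^{2} = 0 \left(- \frac{70}{17} + 64\right)^{2} = 0 \left(\frac{1018}{17}\right)^{2} = 0 \cdot \frac{1036324}{289} = 0$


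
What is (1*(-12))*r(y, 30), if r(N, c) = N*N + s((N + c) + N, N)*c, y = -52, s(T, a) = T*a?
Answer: -1417728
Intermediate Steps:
r(N, c) = N² + N*c*(c + 2*N) (r(N, c) = N*N + (((N + c) + N)*N)*c = N² + ((c + 2*N)*N)*c = N² + (N*(c + 2*N))*c = N² + N*c*(c + 2*N))
(1*(-12))*r(y, 30) = (1*(-12))*(-52*(-52 + 30*(30 + 2*(-52)))) = -(-624)*(-52 + 30*(30 - 104)) = -(-624)*(-52 + 30*(-74)) = -(-624)*(-52 - 2220) = -(-624)*(-2272) = -12*118144 = -1417728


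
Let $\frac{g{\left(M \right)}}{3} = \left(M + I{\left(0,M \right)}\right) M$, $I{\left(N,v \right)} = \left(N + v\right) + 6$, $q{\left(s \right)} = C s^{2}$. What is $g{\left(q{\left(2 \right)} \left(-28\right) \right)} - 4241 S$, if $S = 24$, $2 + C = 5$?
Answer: $569544$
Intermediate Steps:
$C = 3$ ($C = -2 + 5 = 3$)
$q{\left(s \right)} = 3 s^{2}$
$I{\left(N,v \right)} = 6 + N + v$
$g{\left(M \right)} = 3 M \left(6 + 2 M\right)$ ($g{\left(M \right)} = 3 \left(M + \left(6 + 0 + M\right)\right) M = 3 \left(M + \left(6 + M\right)\right) M = 3 \left(6 + 2 M\right) M = 3 M \left(6 + 2 M\right)$)
$g{\left(q{\left(2 \right)} \left(-28\right) \right)} - 4241 S = 6 \cdot 3 \cdot 2^{2} \left(-28\right) \left(3 + 3 \cdot 2^{2} \left(-28\right)\right) - 101784 = 6 \cdot 3 \cdot 4 \left(-28\right) \left(3 + 3 \cdot 4 \left(-28\right)\right) - 101784 = 6 \cdot 12 \left(-28\right) \left(3 + 12 \left(-28\right)\right) - 101784 = 6 \left(-336\right) \left(3 - 336\right) - 101784 = 6 \left(-336\right) \left(-333\right) - 101784 = 671328 - 101784 = 569544$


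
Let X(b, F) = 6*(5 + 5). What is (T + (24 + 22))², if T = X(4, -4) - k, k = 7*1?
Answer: 9801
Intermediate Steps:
X(b, F) = 60 (X(b, F) = 6*10 = 60)
k = 7
T = 53 (T = 60 - 1*7 = 60 - 7 = 53)
(T + (24 + 22))² = (53 + (24 + 22))² = (53 + 46)² = 99² = 9801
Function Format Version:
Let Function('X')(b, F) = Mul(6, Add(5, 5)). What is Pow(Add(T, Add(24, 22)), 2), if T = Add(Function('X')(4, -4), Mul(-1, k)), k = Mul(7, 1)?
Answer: 9801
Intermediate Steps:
Function('X')(b, F) = 60 (Function('X')(b, F) = Mul(6, 10) = 60)
k = 7
T = 53 (T = Add(60, Mul(-1, 7)) = Add(60, -7) = 53)
Pow(Add(T, Add(24, 22)), 2) = Pow(Add(53, Add(24, 22)), 2) = Pow(Add(53, 46), 2) = Pow(99, 2) = 9801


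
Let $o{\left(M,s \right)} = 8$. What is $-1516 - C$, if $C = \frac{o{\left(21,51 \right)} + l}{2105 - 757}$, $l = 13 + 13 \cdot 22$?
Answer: $- \frac{2043875}{1348} \approx -1516.2$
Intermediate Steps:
$l = 299$ ($l = 13 + 286 = 299$)
$C = \frac{307}{1348}$ ($C = \frac{8 + 299}{2105 - 757} = \frac{307}{1348} \approx 0.22774$)
$-1516 - C = -1516 - \frac{307}{1348} = - \frac{2043875}{1348}$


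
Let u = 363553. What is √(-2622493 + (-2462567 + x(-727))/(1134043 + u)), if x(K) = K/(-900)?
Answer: I*√1323385801732526556427/22463940 ≈ 1619.4*I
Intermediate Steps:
x(K) = -K/900 (x(K) = K*(-1/900) = -K/900)
√(-2622493 + (-2462567 + x(-727))/(1134043 + u)) = √(-2622493 + (-2462567 - 1/900*(-727))/(1134043 + 363553)) = √(-2622493 + (-2462567 + 727/900)/1497596) = √(-2622493 - 2216309573/900*1/1497596) = √(-2622493 - 2216309573/1347836400) = √(-3534693740454773/1347836400) = I*√1323385801732526556427/22463940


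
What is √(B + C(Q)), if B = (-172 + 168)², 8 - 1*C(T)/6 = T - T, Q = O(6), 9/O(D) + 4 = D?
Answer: 8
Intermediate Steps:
O(D) = 9/(-4 + D)
Q = 9/2 (Q = 9/(-4 + 6) = 9/2 ≈ 4.5000)
C(T) = 48 (C(T) = 48 - 6*(T - T) = 48 - 6*0 = 48 + 0 = 48)
B = 16 (B = (-4)² = 16)
√(B + C(Q)) = √(16 + 48) = √64 = 8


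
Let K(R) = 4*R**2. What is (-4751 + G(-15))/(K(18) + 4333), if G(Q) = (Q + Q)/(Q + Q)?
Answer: -4750/5629 ≈ -0.84384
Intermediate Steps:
G(Q) = 1 (G(Q) = (2*Q)/((2*Q)) = (2*Q)*(1/(2*Q)) = 1)
(-4751 + G(-15))/(K(18) + 4333) = (-4751 + 1)/(4*18**2 + 4333) = -4750/(4*324 + 4333) = -4750/(1296 + 4333) = -4750/5629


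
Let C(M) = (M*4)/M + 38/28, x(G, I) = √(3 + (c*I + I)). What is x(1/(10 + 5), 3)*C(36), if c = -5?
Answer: 225*I/14 ≈ 16.071*I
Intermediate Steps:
x(G, I) = √(3 - 4*I) (x(G, I) = √(3 + (-5*I + I)) = √(3 - 4*I))
C(M) = 75/14 (C(M) = (4*M)/M + 38*(1/28) = 4 + 19/14 = 75/14)
x(1/(10 + 5), 3)*C(36) = √(3 - 4*3)*(75/14) = √(3 - 12)*(75/14) = √(-9)*(75/14) = (3*I)*(75/14) = 225*I/14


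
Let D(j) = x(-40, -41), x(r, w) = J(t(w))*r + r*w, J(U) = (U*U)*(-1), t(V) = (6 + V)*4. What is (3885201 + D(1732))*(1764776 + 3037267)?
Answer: 22429579328163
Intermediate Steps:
t(V) = 24 + 4*V
J(U) = -U**2 (J(U) = U**2*(-1) = -U**2)
x(r, w) = r*w - r*(24 + 4*w)**2 (x(r, w) = (-(24 + 4*w)**2)*r + r*w = -r*(24 + 4*w)**2 + r*w = r*w - r*(24 + 4*w)**2)
D(j) = 785640 (D(j) = -40*(-41 - 16*(6 - 41)**2) = -40*(-41 - 16*(-35)**2) = -40*(-41 - 16*1225) = -40*(-41 - 19600) = -40*(-19641) = 785640)
(3885201 + D(1732))*(1764776 + 3037267) = (3885201 + 785640)*(1764776 + 3037267) = 4670841*4802043 = 22429579328163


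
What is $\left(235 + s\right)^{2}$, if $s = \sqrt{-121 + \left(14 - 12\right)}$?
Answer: $\left(235 + i \sqrt{119}\right)^{2} \approx 55106.0 + 5127.1 i$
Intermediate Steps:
$s = i \sqrt{119}$ ($s = \sqrt{-121 + 2} = \sqrt{-119} = i \sqrt{119} \approx 10.909 i$)
$\left(235 + s\right)^{2} = \left(235 + i \sqrt{119}\right)^{2}$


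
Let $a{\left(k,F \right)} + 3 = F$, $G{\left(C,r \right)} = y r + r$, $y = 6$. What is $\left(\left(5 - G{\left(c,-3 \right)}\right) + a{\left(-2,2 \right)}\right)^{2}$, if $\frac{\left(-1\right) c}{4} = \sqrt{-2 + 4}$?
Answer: $625$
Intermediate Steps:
$c = - 4 \sqrt{2}$ ($c = - 4 \sqrt{-2 + 4} = - 4 \sqrt{2} \approx -5.6569$)
$G{\left(C,r \right)} = 7 r$ ($G{\left(C,r \right)} = 6 r + r = 7 r$)
$a{\left(k,F \right)} = -3 + F$
$\left(\left(5 - G{\left(c,-3 \right)}\right) + a{\left(-2,2 \right)}\right)^{2} = \left(\left(5 - 7 \left(-3\right)\right) + \left(-3 + 2\right)\right)^{2} = \left(\left(5 - -21\right) - 1\right)^{2} = \left(\left(5 + 21\right) - 1\right)^{2} = \left(26 - 1\right)^{2} = 25^{2} = 625$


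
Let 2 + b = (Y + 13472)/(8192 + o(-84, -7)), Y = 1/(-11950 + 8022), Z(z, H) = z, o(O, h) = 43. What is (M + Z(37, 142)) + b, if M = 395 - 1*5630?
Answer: -33630379597/6469416 ≈ -5198.4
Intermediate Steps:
Y = -1/3928 (Y = 1/(-3928) = -1/3928 ≈ -0.00025458)
M = -5235 (M = 395 - 5630 = -5235)
b = -2355229/6469416 (b = -2 + (-1/3928 + 13472)/(8192 + 43) = -2 + (52918015/3928)/8235 = -2 + (52918015/3928)*(1/8235) = -2 + 10583603/6469416 = -2355229/6469416 ≈ -0.36406)
(M + Z(37, 142)) + b = (-5235 + 37) - 2355229/6469416 = -5198 - 2355229/6469416 = -33630379597/6469416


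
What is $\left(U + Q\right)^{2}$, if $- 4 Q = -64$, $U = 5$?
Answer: $441$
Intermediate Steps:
$Q = 16$ ($Q = \left(- \frac{1}{4}\right) \left(-64\right) = 16$)
$\left(U + Q\right)^{2} = \left(5 + 16\right)^{2} = 21^{2} = 441$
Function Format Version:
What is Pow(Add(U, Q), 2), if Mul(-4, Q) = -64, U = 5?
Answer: 441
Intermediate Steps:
Q = 16 (Q = Mul(Rational(-1, 4), -64) = 16)
Pow(Add(U, Q), 2) = Pow(Add(5, 16), 2) = Pow(21, 2) = 441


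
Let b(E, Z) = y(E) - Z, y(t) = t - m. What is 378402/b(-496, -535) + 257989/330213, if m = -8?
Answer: 124965385109/15520011 ≈ 8051.9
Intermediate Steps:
y(t) = 8 + t (y(t) = t - 1*(-8) = t + 8 = 8 + t)
b(E, Z) = 8 + E - Z (b(E, Z) = (8 + E) - Z = 8 + E - Z)
378402/b(-496, -535) + 257989/330213 = 378402/(8 - 496 - 1*(-535)) + 257989/330213 = 378402/(8 - 496 + 535) + 257989*(1/330213) = 378402/47 + 257989/330213 = 124965385109/15520011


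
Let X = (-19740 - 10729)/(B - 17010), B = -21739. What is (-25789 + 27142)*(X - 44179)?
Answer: -2316148747506/38749 ≈ -5.9773e+7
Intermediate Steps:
X = 30469/38749 (X = (-19740 - 10729)/(-21739 - 17010) = -30469/(-38749) = -30469*(-1/38749) = 30469/38749 ≈ 0.78632)
(-25789 + 27142)*(X - 44179) = (-25789 + 27142)*(30469/38749 - 44179) = 1353*(-1711861602/38749) = -2316148747506/38749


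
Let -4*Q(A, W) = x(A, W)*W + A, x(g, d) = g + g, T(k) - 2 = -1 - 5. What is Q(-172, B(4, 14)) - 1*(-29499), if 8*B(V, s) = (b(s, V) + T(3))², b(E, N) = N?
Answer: 29542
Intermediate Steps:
T(k) = -4 (T(k) = 2 + (-1 - 5) = 2 - 6 = -4)
x(g, d) = 2*g
B(V, s) = (-4 + V)²/8 (B(V, s) = (V - 4)²/8 = (-4 + V)²/8)
Q(A, W) = -A/4 - A*W/2 (Q(A, W) = -((2*A)*W + A)/4 = -(2*A*W + A)/4 = -(A + 2*A*W)/4 = -A/4 - A*W/2)
Q(-172, B(4, 14)) - 1*(-29499) = (¼)*(-172)*(-1 - (-4 + 4)²/4) - 1*(-29499) = (¼)*(-172)*(-1 - 0²/4) + 29499 = (¼)*(-172)*(-1 - 0/4) + 29499 = (¼)*(-172)*(-1 - 2*0) + 29499 = (¼)*(-172)*(-1 + 0) + 29499 = (¼)*(-172)*(-1) + 29499 = 43 + 29499 = 29542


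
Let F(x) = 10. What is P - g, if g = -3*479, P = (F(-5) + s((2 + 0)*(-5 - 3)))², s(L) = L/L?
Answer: 1558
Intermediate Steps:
s(L) = 1
P = 121 (P = (10 + 1)² = 11² = 121)
g = -1437 (g = -1*1437 = -1437)
P - g = 121 - 1*(-1437) = 121 + 1437 = 1558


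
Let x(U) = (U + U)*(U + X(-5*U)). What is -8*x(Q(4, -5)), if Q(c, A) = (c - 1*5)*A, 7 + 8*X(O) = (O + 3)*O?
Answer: -5830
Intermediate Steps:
X(O) = -7/8 + O*(3 + O)/8 (X(O) = -7/8 + ((O + 3)*O)/8 = -7/8 + ((3 + O)*O)/8 = -7/8 + (O*(3 + O))/8 = -7/8 + O*(3 + O)/8)
Q(c, A) = A*(-5 + c) (Q(c, A) = (c - 5)*A = (-5 + c)*A = A*(-5 + c))
x(U) = 2*U*(-7/8 - 7*U/8 + 25*U²/8) (x(U) = (U + U)*(U + (-7/8 + (-5*U)²/8 + 3*(-5*U)/8)) = (2*U)*(U + (-7/8 + (25*U²)/8 - 15*U/8)) = (2*U)*(U + (-7/8 + 25*U²/8 - 15*U/8)) = (2*U)*(U + (-7/8 - 15*U/8 + 25*U²/8)) = (2*U)*(-7/8 - 7*U/8 + 25*U²/8) = 2*U*(-7/8 - 7*U/8 + 25*U²/8))
-8*x(Q(4, -5)) = -2*(-5*(-5 + 4))*(-7 - (-35)*(-5 + 4) + 25*(-5*(-5 + 4))²) = -2*(-5*(-1))*(-7 - (-35)*(-1) + 25*(-5*(-1))²) = -2*5*(-7 - 7*5 + 25*5²) = -2*5*(-7 - 35 + 25*25) = -2*5*(-7 - 35 + 625) = -2*5*583 = -8*2915/4 = -5830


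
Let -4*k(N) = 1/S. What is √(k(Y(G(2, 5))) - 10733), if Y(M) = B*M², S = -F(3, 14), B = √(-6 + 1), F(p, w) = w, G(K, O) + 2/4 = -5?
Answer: 3*I*√934962/28 ≈ 103.6*I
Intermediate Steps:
G(K, O) = -11/2 (G(K, O) = -½ - 5 = -11/2)
B = I*√5 (B = √(-5) = I*√5 ≈ 2.2361*I)
S = -14 (S = -1*14 = -14)
Y(M) = I*√5*M² (Y(M) = (I*√5)*M² = I*√5*M²)
k(N) = 1/56 (k(N) = -¼/(-14) = -¼*(-1/14) = 1/56)
√(k(Y(G(2, 5))) - 10733) = √(1/56 - 10733) = √(-601047/56) = 3*I*√934962/28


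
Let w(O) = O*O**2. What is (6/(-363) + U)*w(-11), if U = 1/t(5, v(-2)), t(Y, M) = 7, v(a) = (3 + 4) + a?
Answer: -1177/7 ≈ -168.14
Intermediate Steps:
v(a) = 7 + a
w(O) = O**3
U = 1/7 ≈ 0.14286
(6/(-363) + U)*w(-11) = (6/(-363) + 1/7)*(-11)**3 = (6*(-1/363) + 1/7)*(-1331) = (-2/121 + 1/7)*(-1331) = (107/847)*(-1331) = -1177/7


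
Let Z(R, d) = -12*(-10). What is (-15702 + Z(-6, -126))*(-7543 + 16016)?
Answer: -132026286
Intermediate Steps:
Z(R, d) = 120
(-15702 + Z(-6, -126))*(-7543 + 16016) = (-15702 + 120)*(-7543 + 16016) = -15582*8473 = -132026286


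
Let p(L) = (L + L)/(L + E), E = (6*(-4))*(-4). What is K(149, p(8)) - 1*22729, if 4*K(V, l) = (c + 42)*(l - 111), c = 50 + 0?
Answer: -328620/13 ≈ -25278.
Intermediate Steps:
c = 50
E = 96 (E = -24*(-4) = 96)
p(L) = 2*L/(96 + L) (p(L) = (L + L)/(L + 96) = (2*L)/(96 + L) = 2*L/(96 + L))
K(V, l) = -2553 + 23*l (K(V, l) = ((50 + 42)*(l - 111))/4 = (92*(-111 + l))/4 = (-10212 + 92*l)/4 = -2553 + 23*l)
K(149, p(8)) - 1*22729 = (-2553 + 23*(2*8/(96 + 8))) - 1*22729 = (-2553 + 23*(2*8/104)) - 22729 = (-2553 + 23*(2*8*(1/104))) - 22729 = (-2553 + 23*(2/13)) - 22729 = (-2553 + 46/13) - 22729 = -33143/13 - 22729 = -328620/13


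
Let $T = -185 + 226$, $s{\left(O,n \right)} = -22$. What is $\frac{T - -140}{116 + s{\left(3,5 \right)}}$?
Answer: $\frac{181}{94} \approx 1.9255$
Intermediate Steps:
$T = 41$
$\frac{T - -140}{116 + s{\left(3,5 \right)}} = \frac{41 - -140}{116 - 22} = \frac{41 + 140}{94} = 181 \cdot \frac{1}{94} = \frac{181}{94}$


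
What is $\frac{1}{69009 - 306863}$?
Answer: $- \frac{1}{237854} \approx -4.2043 \cdot 10^{-6}$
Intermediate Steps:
$\frac{1}{69009 - 306863} = \frac{1}{-237854} = - \frac{1}{237854}$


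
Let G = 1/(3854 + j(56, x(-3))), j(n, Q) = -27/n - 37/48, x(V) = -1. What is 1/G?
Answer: 1294523/336 ≈ 3852.7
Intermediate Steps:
j(n, Q) = -37/48 - 27/n (j(n, Q) = -27/n - 37*1/48 = -27/n - 37/48 = -37/48 - 27/n)
G = 336/1294523 (G = 1/(3854 + (-37/48 - 27/56)) = 1/(3854 - 421/336) = 1/(1294523/336) = 336/1294523 ≈ 0.00025955)
1/G = 1/(336/1294523) = 1294523/336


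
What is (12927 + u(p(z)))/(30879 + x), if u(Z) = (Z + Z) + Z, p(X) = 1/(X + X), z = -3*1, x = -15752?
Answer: 25853/30254 ≈ 0.85453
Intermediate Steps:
z = -3
p(X) = 1/(2*X)
u(Z) = 3*Z (u(Z) = 2*Z + Z = 3*Z)
(12927 + u(p(z)))/(30879 + x) = (12927 + 3*((½)/(-3)))/(30879 - 15752) = (12927 + 3*((½)*(-⅓)))/15127 = (12927 + 3*(-⅙))*(1/15127) = (12927 - ½)*(1/15127) = (25853/2)*(1/15127) = 25853/30254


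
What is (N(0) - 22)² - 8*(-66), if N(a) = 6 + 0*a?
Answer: 784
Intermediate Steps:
N(a) = 6 (N(a) = 6 + 0 = 6)
(N(0) - 22)² - 8*(-66) = (6 - 22)² - 8*(-66) = (-16)² - 1*(-528) = 256 + 528 = 784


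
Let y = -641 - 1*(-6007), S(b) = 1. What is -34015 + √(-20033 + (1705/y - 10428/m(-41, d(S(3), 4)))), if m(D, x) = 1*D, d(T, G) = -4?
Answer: -34015 + I*√957323910021870/220006 ≈ -34015.0 + 140.64*I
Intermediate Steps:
y = 5366 (y = -641 + 6007 = 5366)
m(D, x) = D
-34015 + √(-20033 + (1705/y - 10428/m(-41, d(S(3), 4)))) = -34015 + √(-20033 + (1705/5366 - 10428/(-41))) = -34015 + √(-20033 + (1705*(1/5366) - 10428*(-1/41))) = -34015 + √(-20033 + (1705/5366 + 10428/41)) = -34015 + √(-20033 + 56026553/220006) = -34015 + √(-4351353645/220006) = -34015 + I*√957323910021870/220006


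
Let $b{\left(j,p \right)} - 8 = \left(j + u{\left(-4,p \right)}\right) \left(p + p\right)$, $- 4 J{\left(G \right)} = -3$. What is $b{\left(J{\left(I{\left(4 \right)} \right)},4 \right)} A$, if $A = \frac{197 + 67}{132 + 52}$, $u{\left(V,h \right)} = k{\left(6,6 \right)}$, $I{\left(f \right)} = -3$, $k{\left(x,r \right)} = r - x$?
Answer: $\frac{462}{23} \approx 20.087$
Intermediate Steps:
$u{\left(V,h \right)} = 0$ ($u{\left(V,h \right)} = 6 - 6 = 0$)
$J{\left(G \right)} = \frac{3}{4}$ ($J{\left(G \right)} = \left(- \frac{1}{4}\right) \left(-3\right) = \frac{3}{4}$)
$b{\left(j,p \right)} = 8 + 2 j p$ ($b{\left(j,p \right)} = 8 + \left(j + 0\right) \left(p + p\right) = 8 + j 2 p = 8 + 2 j p$)
$A = \frac{33}{23}$ ($A = \frac{264}{184} = 264 \cdot \frac{1}{184} = \frac{33}{23} \approx 1.4348$)
$b{\left(J{\left(I{\left(4 \right)} \right)},4 \right)} A = \left(8 + 2 \cdot \frac{3}{4} \cdot 4\right) \frac{33}{23} = \left(8 + 6\right) \frac{33}{23} = 14 \cdot \frac{33}{23} = \frac{462}{23}$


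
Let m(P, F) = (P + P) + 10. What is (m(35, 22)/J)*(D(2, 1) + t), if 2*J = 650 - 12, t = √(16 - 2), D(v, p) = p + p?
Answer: 160/319 + 80*√14/319 ≈ 1.4399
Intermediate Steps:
D(v, p) = 2*p
t = √14 ≈ 3.7417
m(P, F) = 10 + 2*P (m(P, F) = 2*P + 10 = 10 + 2*P)
J = 319 (J = (650 - 12)/2 = (½)*638 = 319)
(m(35, 22)/J)*(D(2, 1) + t) = ((10 + 2*35)/319)*(2*1 + √14) = ((10 + 70)*(1/319))*(2 + √14) = (80*(1/319))*(2 + √14) = 80*(2 + √14)/319 = 160/319 + 80*√14/319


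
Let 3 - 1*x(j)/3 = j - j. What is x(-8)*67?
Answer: 603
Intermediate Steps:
x(j) = 9 (x(j) = 9 - 3*(j - j) = 9 - 3*0 = 9 + 0 = 9)
x(-8)*67 = 9*67 = 603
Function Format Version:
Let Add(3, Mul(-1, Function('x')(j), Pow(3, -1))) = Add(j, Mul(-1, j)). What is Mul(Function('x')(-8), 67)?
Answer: 603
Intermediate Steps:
Function('x')(j) = 9 (Function('x')(j) = Add(9, Mul(-3, Add(j, Mul(-1, j)))) = Add(9, Mul(-3, 0)) = Add(9, 0) = 9)
Mul(Function('x')(-8), 67) = Mul(9, 67) = 603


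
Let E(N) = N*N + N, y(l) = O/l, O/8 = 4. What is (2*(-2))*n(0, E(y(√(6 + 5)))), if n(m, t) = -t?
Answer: 4096/11 + 128*√11/11 ≈ 410.96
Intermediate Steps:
O = 32 (O = 8*4 = 32)
y(l) = 32/l
E(N) = N + N² (E(N) = N² + N = N + N²)
(2*(-2))*n(0, E(y(√(6 + 5)))) = (2*(-2))*(-32/(√(6 + 5))*(1 + 32/(√(6 + 5)))) = -(-4)*(32/(√11))*(1 + 32/(√11)) = -(-4)*(32*(√11/11))*(1 + 32*(√11/11)) = -(-4)*(32*√11/11)*(1 + 32*√11/11) = -(-4)*32*√11*(1 + 32*√11/11)/11 = -(-128)*√11*(1 + 32*√11/11)/11 = 128*√11*(1 + 32*√11/11)/11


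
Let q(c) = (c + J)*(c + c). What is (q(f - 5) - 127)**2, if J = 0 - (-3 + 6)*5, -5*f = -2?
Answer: 1776889/625 ≈ 2843.0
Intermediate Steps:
f = 2/5 (f = -1/5*(-2) = 2/5 ≈ 0.40000)
J = -15 (J = 0 - 3*5 = 0 - 1*15 = 0 - 15 = -15)
q(c) = 2*c*(-15 + c) (q(c) = (c - 15)*(c + c) = (-15 + c)*(2*c) = 2*c*(-15 + c))
(q(f - 5) - 127)**2 = (2*(2/5 - 5)*(-15 + (2/5 - 5)) - 127)**2 = (2*(-23/5)*(-15 - 23/5) - 127)**2 = (2*(-23/5)*(-98/5) - 127)**2 = (4508/25 - 127)**2 = (1333/25)**2 = 1776889/625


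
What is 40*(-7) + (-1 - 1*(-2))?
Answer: -279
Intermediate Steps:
40*(-7) + (-1 - 1*(-2)) = -280 + (-1 + 2) = -280 + 1 = -279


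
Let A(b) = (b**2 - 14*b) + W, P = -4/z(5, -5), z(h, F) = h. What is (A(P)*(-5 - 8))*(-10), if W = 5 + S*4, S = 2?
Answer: 16146/5 ≈ 3229.2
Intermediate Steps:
W = 13 (W = 5 + 2*4 = 5 + 8 = 13)
P = -4/5 ≈ -0.80000
A(b) = 13 + b**2 - 14*b (A(b) = (b**2 - 14*b) + 13 = 13 + b**2 - 14*b)
(A(P)*(-5 - 8))*(-10) = ((13 + (-4/5)**2 - 14*(-4/5))*(-5 - 8))*(-10) = ((13 + 16/25 + 56/5)*(-13))*(-10) = ((621/25)*(-13))*(-10) = -8073/25*(-10) = 16146/5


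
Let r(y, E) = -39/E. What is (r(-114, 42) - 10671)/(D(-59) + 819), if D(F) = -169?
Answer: -149407/9100 ≈ -16.418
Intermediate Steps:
(r(-114, 42) - 10671)/(D(-59) + 819) = (-39/42 - 10671)/(-169 + 819) = (-39*1/42 - 10671)/650 = (-13/14 - 10671)*(1/650) = -149407/14*1/650 = -149407/9100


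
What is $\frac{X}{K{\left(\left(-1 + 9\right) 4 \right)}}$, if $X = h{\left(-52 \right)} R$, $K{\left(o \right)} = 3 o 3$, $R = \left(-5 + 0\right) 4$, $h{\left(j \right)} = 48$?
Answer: $- \frac{10}{3} \approx -3.3333$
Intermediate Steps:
$R = -20$ ($R = \left(-5\right) 4 = -20$)
$K{\left(o \right)} = 9 o$
$X = -960$ ($X = 48 \left(-20\right) = -960$)
$\frac{X}{K{\left(\left(-1 + 9\right) 4 \right)}} = - \frac{960}{9 \left(-1 + 9\right) 4} = - \frac{960}{9 \cdot 8 \cdot 4} = - \frac{960}{9 \cdot 32} = - \frac{960}{288} = \left(-960\right) \frac{1}{288} = - \frac{10}{3}$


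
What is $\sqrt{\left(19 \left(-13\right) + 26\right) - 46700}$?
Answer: $i \sqrt{46921} \approx 216.61 i$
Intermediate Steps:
$\sqrt{\left(19 \left(-13\right) + 26\right) - 46700} = \sqrt{\left(-247 + 26\right) - 46700} = \sqrt{-221 - 46700} = \sqrt{-46921} = i \sqrt{46921}$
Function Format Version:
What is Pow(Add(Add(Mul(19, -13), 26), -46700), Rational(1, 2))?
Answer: Mul(I, Pow(46921, Rational(1, 2))) ≈ Mul(216.61, I)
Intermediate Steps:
Pow(Add(Add(Mul(19, -13), 26), -46700), Rational(1, 2)) = Pow(Add(Add(-247, 26), -46700), Rational(1, 2)) = Pow(Add(-221, -46700), Rational(1, 2)) = Pow(-46921, Rational(1, 2)) = Mul(I, Pow(46921, Rational(1, 2)))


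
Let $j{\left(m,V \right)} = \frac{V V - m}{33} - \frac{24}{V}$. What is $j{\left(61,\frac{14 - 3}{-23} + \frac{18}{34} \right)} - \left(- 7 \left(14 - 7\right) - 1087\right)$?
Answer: $\frac{5591215559}{8408455} \approx 664.95$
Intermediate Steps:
$j{\left(m,V \right)} = - \frac{24}{V} - \frac{m}{33} + \frac{V^{2}}{33}$ ($j{\left(m,V \right)} = \left(V^{2} - m\right) \frac{1}{33} - \frac{24}{V} = \left(- \frac{m}{33} + \frac{V^{2}}{33}\right) - \frac{24}{V} = - \frac{24}{V} - \frac{m}{33} + \frac{V^{2}}{33}$)
$j{\left(61,\frac{14 - 3}{-23} + \frac{18}{34} \right)} - \left(- 7 \left(14 - 7\right) - 1087\right) = \frac{-792 + \left(\frac{14 - 3}{-23} + \frac{18}{34}\right) \left(\left(\frac{14 - 3}{-23} + \frac{18}{34}\right)^{2} - 61\right)}{33 \left(\frac{14 - 3}{-23} + \frac{18}{34}\right)} - \left(- 7 \left(14 - 7\right) - 1087\right) = \frac{-792 + \left(11 \left(- \frac{1}{23}\right) + 18 \cdot \frac{1}{34}\right) \left(\left(11 \left(- \frac{1}{23}\right) + 18 \cdot \frac{1}{34}\right)^{2} - 61\right)}{33 \left(11 \left(- \frac{1}{23}\right) + 18 \cdot \frac{1}{34}\right)} - \left(\left(-7\right) 7 - 1087\right) = \frac{-792 + \left(- \frac{11}{23} + \frac{9}{17}\right) \left(\left(- \frac{11}{23} + \frac{9}{17}\right)^{2} - 61\right)}{33 \left(- \frac{11}{23} + \frac{9}{17}\right)} - \left(-49 - 1087\right) = \frac{-792 + \frac{20 \left(\left(\frac{20}{391}\right)^{2} - 61\right)}{391}}{33 \cdot \frac{20}{391}} - -1136 = \frac{1}{33} \cdot \frac{391}{20} \left(-792 + \frac{20 \left(\frac{400}{152881} - 61\right)}{391}\right) + 1136 = \frac{1}{33} \cdot \frac{391}{20} \left(-792 + \frac{20}{391} \left(- \frac{9325341}{152881}\right)\right) + 1136 = \frac{1}{33} \cdot \frac{391}{20} \left(-792 - \frac{186506820}{59776471}\right) + 1136 = \frac{1}{33} \cdot \frac{391}{20} \left(- \frac{47529471852}{59776471}\right) + 1136 = - \frac{3960789321}{8408455} + 1136 = \frac{5591215559}{8408455}$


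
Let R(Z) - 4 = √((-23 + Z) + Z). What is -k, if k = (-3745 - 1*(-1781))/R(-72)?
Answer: 7856/183 - 1964*I*√167/183 ≈ 42.929 - 138.69*I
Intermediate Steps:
R(Z) = 4 + √(-23 + 2*Z) (R(Z) = 4 + √((-23 + Z) + Z) = 4 + √(-23 + 2*Z))
k = -1964/(4 + I*√167) (k = (-3745 - 1*(-1781))/(4 + √(-23 + 2*(-72))) = (-3745 + 1781)/(4 + √(-23 - 144)) = -1964/(4 + √(-167)) = -1964/(4 + I*√167) ≈ -42.929 + 138.69*I)
-k = -(-7856/183 + 1964*I*√167/183) = 7856/183 - 1964*I*√167/183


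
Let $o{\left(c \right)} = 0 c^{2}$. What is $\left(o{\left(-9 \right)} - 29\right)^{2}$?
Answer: $841$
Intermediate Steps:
$o{\left(c \right)} = 0$
$\left(o{\left(-9 \right)} - 29\right)^{2} = \left(0 - 29\right)^{2} = \left(-29\right)^{2} = 841$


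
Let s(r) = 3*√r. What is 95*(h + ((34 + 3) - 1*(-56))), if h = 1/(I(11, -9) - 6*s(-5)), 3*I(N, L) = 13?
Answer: 130311120/14749 + 15390*I*√5/14749 ≈ 8835.3 + 2.3332*I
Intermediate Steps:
I(N, L) = 13/3 (I(N, L) = (⅓)*13 = 13/3)
h = 1/(13/3 - 18*I*√5) (h = 1/(13/3 - 18*√(-5)) = 1/(13/3 - 18*I*√5) ≈ 0.0026442 + 0.024561*I)
95*(h + ((34 + 3) - 1*(-56))) = 95*((39/14749 + 162*I*√5/14749) + ((34 + 3) - 1*(-56))) = 95*((39/14749 + 162*I*√5/14749) + (37 + 56)) = 95*((39/14749 + 162*I*√5/14749) + 93) = 95*(1371696/14749 + 162*I*√5/14749) = 130311120/14749 + 15390*I*√5/14749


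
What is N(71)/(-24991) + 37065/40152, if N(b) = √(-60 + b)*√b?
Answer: 1765/1912 - √781/24991 ≈ 0.92200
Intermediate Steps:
N(b) = √b*√(-60 + b)
N(71)/(-24991) + 37065/40152 = (√71*√(-60 + 71))/(-24991) + 37065/40152 = (√71*√11)*(-1/24991) + 37065*(1/40152) = √781*(-1/24991) + 1765/1912 = -√781/24991 + 1765/1912 = 1765/1912 - √781/24991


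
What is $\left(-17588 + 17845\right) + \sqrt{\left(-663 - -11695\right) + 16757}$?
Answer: $257 + \sqrt{27789} \approx 423.7$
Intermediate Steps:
$\left(-17588 + 17845\right) + \sqrt{\left(-663 - -11695\right) + 16757} = 257 + \sqrt{\left(-663 + 11695\right) + 16757} = 257 + \sqrt{11032 + 16757} = 257 + \sqrt{27789}$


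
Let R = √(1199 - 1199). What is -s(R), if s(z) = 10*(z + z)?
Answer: 0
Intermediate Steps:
R = 0 (R = √0 = 0)
s(z) = 20*z (s(z) = 10*(2*z) = 20*z)
-s(R) = -20*0 = -1*0 = 0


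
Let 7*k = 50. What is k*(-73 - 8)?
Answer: -4050/7 ≈ -578.57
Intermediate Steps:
k = 50/7 (k = (⅐)*50 = 50/7 ≈ 7.1429)
k*(-73 - 8) = 50*(-73 - 8)/7 = (50/7)*(-81) = -4050/7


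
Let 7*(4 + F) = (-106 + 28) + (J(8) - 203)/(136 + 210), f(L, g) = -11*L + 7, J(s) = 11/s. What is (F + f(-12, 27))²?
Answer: 5751569487049/375429376 ≈ 15320.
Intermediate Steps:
f(L, g) = 7 - 11*L
F = -295021/19376 (F = -4 + ((-106 + 28) + (11/8 - 203)/(136 + 210))/7 = -4 + (-78 + (11*(⅛) - 203)/346)/7 = -4 + (-78 + (11/8 - 203)*(1/346))/7 = -4 + (-78 - 1613/8*1/346)/7 = -4 + (-78 - 1613/2768)/7 = -4 + (⅐)*(-217517/2768) = -4 - 217517/19376 = -295021/19376 ≈ -15.226)
(F + f(-12, 27))² = (-295021/19376 + (7 - 11*(-12)))² = (-295021/19376 + (7 + 132))² = (-295021/19376 + 139)² = (2398243/19376)² = 5751569487049/375429376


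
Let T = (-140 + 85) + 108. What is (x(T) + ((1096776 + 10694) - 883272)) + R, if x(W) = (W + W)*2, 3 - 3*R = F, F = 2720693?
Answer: -2047460/3 ≈ -6.8249e+5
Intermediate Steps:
T = 53 (T = -55 + 108 = 53)
R = -2720690/3 (R = 1 - ⅓*2720693 = 1 - 2720693/3 = -2720690/3 ≈ -9.0690e+5)
x(W) = 4*W (x(W) = (2*W)*2 = 4*W)
(x(T) + ((1096776 + 10694) - 883272)) + R = (4*53 + ((1096776 + 10694) - 883272)) - 2720690/3 = (212 + (1107470 - 883272)) - 2720690/3 = (212 + 224198) - 2720690/3 = 224410 - 2720690/3 = -2047460/3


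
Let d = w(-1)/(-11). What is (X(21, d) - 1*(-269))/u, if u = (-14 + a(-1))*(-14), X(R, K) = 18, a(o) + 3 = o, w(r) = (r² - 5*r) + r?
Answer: 41/36 ≈ 1.1389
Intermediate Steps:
w(r) = r² - 4*r
a(o) = -3 + o
d = -5/11 (d = -(-4 - 1)/(-11) = -1*(-5)*(-1/11) = 5*(-1/11) = -5/11 ≈ -0.45455)
u = 252 (u = (-14 + (-3 - 1))*(-14) = (-14 - 4)*(-14) = -18*(-14) = 252)
(X(21, d) - 1*(-269))/u = (18 - 1*(-269))/252 = (18 + 269)*(1/252) = 287*(1/252) = 41/36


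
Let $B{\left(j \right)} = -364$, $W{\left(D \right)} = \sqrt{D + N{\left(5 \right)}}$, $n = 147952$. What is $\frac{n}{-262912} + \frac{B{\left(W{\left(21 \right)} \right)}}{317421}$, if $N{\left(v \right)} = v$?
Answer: $- \frac{226244095}{401220144} \approx -0.56389$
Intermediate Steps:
$W{\left(D \right)} = \sqrt{5 + D}$ ($W{\left(D \right)} = \sqrt{D + 5} = \sqrt{5 + D}$)
$\frac{n}{-262912} + \frac{B{\left(W{\left(21 \right)} \right)}}{317421} = \frac{147952}{-262912} - \frac{364}{317421} = 147952 \left(- \frac{1}{262912}\right) - \frac{28}{24417} = - \frac{9247}{16432} - \frac{28}{24417} = - \frac{226244095}{401220144}$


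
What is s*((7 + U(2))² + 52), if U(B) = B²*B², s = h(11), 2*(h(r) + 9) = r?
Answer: -4067/2 ≈ -2033.5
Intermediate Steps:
h(r) = -9 + r/2
s = -7/2 (s = -9 + (½)*11 = -9 + 11/2 = -7/2 ≈ -3.5000)
U(B) = B⁴
s*((7 + U(2))² + 52) = -7*((7 + 2⁴)² + 52)/2 = -7*((7 + 16)² + 52)/2 = -7*(23² + 52)/2 = -7*(529 + 52)/2 = -7/2*581 = -4067/2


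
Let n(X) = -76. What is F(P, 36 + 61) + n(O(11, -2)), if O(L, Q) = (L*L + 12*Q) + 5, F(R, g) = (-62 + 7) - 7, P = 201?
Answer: -138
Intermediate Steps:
F(R, g) = -62 (F(R, g) = -55 - 7 = -62)
O(L, Q) = 5 + L² + 12*Q (O(L, Q) = (L² + 12*Q) + 5 = 5 + L² + 12*Q)
F(P, 36 + 61) + n(O(11, -2)) = -62 - 76 = -138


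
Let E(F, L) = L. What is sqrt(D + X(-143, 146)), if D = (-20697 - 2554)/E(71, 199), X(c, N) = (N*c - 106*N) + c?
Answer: I*sqrt(1449944646)/199 ≈ 191.35*I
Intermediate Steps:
X(c, N) = c - 106*N + N*c (X(c, N) = (-106*N + N*c) + c = c - 106*N + N*c)
D = -23251/199 (D = (-20697 - 2554)/199 = -23251*1/199 = -23251/199 ≈ -116.84)
sqrt(D + X(-143, 146)) = sqrt(-23251/199 + (-143 - 106*146 + 146*(-143))) = sqrt(-23251/199 + (-143 - 15476 - 20878)) = sqrt(-23251/199 - 36497) = sqrt(-7286154/199) = I*sqrt(1449944646)/199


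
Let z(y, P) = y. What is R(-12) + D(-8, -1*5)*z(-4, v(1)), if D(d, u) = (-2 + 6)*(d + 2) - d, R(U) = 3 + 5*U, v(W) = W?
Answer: 7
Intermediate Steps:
D(d, u) = 8 + 3*d (D(d, u) = 4*(2 + d) - d = (8 + 4*d) - d = 8 + 3*d)
R(-12) + D(-8, -1*5)*z(-4, v(1)) = (3 + 5*(-12)) + (8 + 3*(-8))*(-4) = (3 - 60) + (8 - 24)*(-4) = -57 - 16*(-4) = -57 + 64 = 7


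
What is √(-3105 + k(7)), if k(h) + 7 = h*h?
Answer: I*√3063 ≈ 55.344*I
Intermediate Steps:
k(h) = -7 + h² (k(h) = -7 + h*h = -7 + h²)
√(-3105 + k(7)) = √(-3105 + (-7 + 7²)) = √(-3105 + (-7 + 49)) = √(-3105 + 42) = √(-3063) = I*√3063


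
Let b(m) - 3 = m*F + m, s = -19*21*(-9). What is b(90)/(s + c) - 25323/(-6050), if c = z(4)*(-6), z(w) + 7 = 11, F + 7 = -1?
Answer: 28844597/7193450 ≈ 4.0098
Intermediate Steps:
F = -8 (F = -7 - 1 = -8)
z(w) = 4 (z(w) = -7 + 11 = 4)
s = 3591 (s = -399*(-9) = 3591)
c = -24 (c = 4*(-6) = -24)
b(m) = 3 - 7*m (b(m) = 3 + (m*(-8) + m) = 3 + (-8*m + m) = 3 - 7*m)
b(90)/(s + c) - 25323/(-6050) = (3 - 7*90)/(3591 - 24) - 25323/(-6050) = (3 - 630)/3567 - 25323*(-1/6050) = -627*1/3567 + 25323/6050 = -209/1189 + 25323/6050 = 28844597/7193450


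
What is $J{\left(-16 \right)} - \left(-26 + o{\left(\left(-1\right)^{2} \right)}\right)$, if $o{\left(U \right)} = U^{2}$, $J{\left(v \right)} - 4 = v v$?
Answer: $285$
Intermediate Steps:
$J{\left(v \right)} = 4 + v^{2}$ ($J{\left(v \right)} = 4 + v v = 4 + v^{2}$)
$J{\left(-16 \right)} - \left(-26 + o{\left(\left(-1\right)^{2} \right)}\right) = \left(4 + \left(-16\right)^{2}\right) - \left(-26 + \left(\left(-1\right)^{2}\right)^{2}\right) = \left(4 + 256\right) - \left(-26 + 1^{2}\right) = 260 - \left(-26 + 1\right) = 260 - -25 = 260 + 25 = 285$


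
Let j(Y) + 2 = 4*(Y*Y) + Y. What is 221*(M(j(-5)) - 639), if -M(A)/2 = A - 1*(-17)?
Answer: -189839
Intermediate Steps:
j(Y) = -2 + Y + 4*Y² (j(Y) = -2 + (4*(Y*Y) + Y) = -2 + (4*Y² + Y) = -2 + (Y + 4*Y²) = -2 + Y + 4*Y²)
M(A) = -34 - 2*A (M(A) = -2*(A - 1*(-17)) = -2*(A + 17) = -2*(17 + A) = -34 - 2*A)
221*(M(j(-5)) - 639) = 221*((-34 - 2*(-2 - 5 + 4*(-5)²)) - 639) = 221*((-34 - 2*(-2 - 5 + 4*25)) - 639) = 221*((-34 - 2*(-2 - 5 + 100)) - 639) = 221*((-34 - 2*93) - 639) = 221*((-34 - 186) - 639) = 221*(-220 - 639) = 221*(-859) = -189839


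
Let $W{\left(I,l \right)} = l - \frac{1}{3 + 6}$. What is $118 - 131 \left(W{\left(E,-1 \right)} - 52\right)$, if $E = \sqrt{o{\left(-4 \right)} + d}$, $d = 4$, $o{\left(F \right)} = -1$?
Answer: $\frac{63680}{9} \approx 7075.6$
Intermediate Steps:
$E = \sqrt{3}$ ($E = \sqrt{-1 + 4} = \sqrt{3} \approx 1.732$)
$W{\left(I,l \right)} = - \frac{1}{9} + l$ ($W{\left(I,l \right)} = l - \frac{1}{9} = - \frac{1}{9} + l$)
$118 - 131 \left(W{\left(E,-1 \right)} - 52\right) = 118 - 131 \left(\left(- \frac{1}{9} - 1\right) - 52\right) = 118 - 131 \left(- \frac{10}{9} - 52\right) = 118 - - \frac{62618}{9} = 118 + \frac{62618}{9} = \frac{63680}{9}$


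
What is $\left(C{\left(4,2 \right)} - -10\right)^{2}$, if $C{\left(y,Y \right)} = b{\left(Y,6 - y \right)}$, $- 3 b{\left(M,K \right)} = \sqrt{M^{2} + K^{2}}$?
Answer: $\frac{908}{9} - \frac{40 \sqrt{2}}{3} \approx 82.033$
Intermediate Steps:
$b{\left(M,K \right)} = - \frac{\sqrt{K^{2} + M^{2}}}{3}$ ($b{\left(M,K \right)} = - \frac{\sqrt{M^{2} + K^{2}}}{3} = - \frac{\sqrt{K^{2} + M^{2}}}{3}$)
$C{\left(y,Y \right)} = - \frac{\sqrt{Y^{2} + \left(6 - y\right)^{2}}}{3}$ ($C{\left(y,Y \right)} = - \frac{\sqrt{\left(6 - y\right)^{2} + Y^{2}}}{3} = - \frac{\sqrt{Y^{2} + \left(6 - y\right)^{2}}}{3}$)
$\left(C{\left(4,2 \right)} - -10\right)^{2} = \left(- \frac{\sqrt{2^{2} + \left(-6 + 4\right)^{2}}}{3} - -10\right)^{2} = \left(- \frac{\sqrt{4 + \left(-2\right)^{2}}}{3} + 10\right)^{2} = \left(- \frac{\sqrt{4 + 4}}{3} + 10\right)^{2} = \left(- \frac{\sqrt{8}}{3} + 10\right)^{2} = \left(- \frac{2 \sqrt{2}}{3} + 10\right)^{2} = \left(10 - \frac{2 \sqrt{2}}{3}\right)^{2}$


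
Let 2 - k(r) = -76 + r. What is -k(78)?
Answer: 0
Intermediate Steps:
k(r) = 78 - r (k(r) = 2 - (-76 + r) = 2 + (76 - r) = 78 - r)
-k(78) = -(78 - 1*78) = -(78 - 78) = -1*0 = 0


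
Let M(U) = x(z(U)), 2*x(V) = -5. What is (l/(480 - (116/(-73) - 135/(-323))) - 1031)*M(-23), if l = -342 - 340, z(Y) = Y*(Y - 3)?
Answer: 58566627005/22691066 ≈ 2581.0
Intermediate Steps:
z(Y) = Y*(-3 + Y)
l = -682
x(V) = -5/2 (x(V) = (½)*(-5) = -5/2)
M(U) = -5/2
(l/(480 - (116/(-73) - 135/(-323))) - 1031)*M(-23) = (-682/(480 - (116/(-73) - 135/(-323))) - 1031)*(-5/2) = (-682/(480 - (116*(-1/73) - 135*(-1/323))) - 1031)*(-5/2) = (-682/(480 - (-116/73 + 135/323)) - 1031)*(-5/2) = (-682/(480 - 1*(-27613/23579)) - 1031)*(-5/2) = (-682/(480 + 27613/23579) - 1031)*(-5/2) = (-682/11345533/23579 - 1031)*(-5/2) = (-682*23579/11345533 - 1031)*(-5/2) = (-16080878/11345533 - 1031)*(-5/2) = -11713325401/11345533*(-5/2) = 58566627005/22691066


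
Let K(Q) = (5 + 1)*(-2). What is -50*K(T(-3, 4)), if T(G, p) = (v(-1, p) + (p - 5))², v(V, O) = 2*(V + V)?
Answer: 600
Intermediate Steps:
v(V, O) = 4*V (v(V, O) = 2*(2*V) = 4*V)
T(G, p) = (-9 + p)² (T(G, p) = (4*(-1) + (p - 5))² = (-4 + (-5 + p))² = (-9 + p)²)
K(Q) = -12 (K(Q) = 6*(-2) = -12)
-50*K(T(-3, 4)) = -50*(-12) = 600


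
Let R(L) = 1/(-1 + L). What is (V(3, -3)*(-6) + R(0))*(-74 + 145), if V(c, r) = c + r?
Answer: -71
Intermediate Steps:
(V(3, -3)*(-6) + R(0))*(-74 + 145) = ((3 - 3)*(-6) + 1/(-1 + 0))*(-74 + 145) = (0*(-6) + 1/(-1))*71 = (0 - 1)*71 = -1*71 = -71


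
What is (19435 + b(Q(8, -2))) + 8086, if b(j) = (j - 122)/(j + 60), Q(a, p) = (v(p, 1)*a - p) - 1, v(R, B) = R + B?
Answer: 1458484/53 ≈ 27519.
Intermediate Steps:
v(R, B) = B + R
Q(a, p) = -1 - p + a*(1 + p) (Q(a, p) = ((1 + p)*a - p) - 1 = (a*(1 + p) - p) - 1 = (-p + a*(1 + p)) - 1 = -1 - p + a*(1 + p))
b(j) = (-122 + j)/(60 + j)
(19435 + b(Q(8, -2))) + 8086 = (19435 + (-122 + (-1 - 1*(-2) + 8*(1 - 2)))/(60 + (-1 - 1*(-2) + 8*(1 - 2)))) + 8086 = (19435 + (-122 + (-1 + 2 + 8*(-1)))/(60 + (-1 + 2 + 8*(-1)))) + 8086 = (19435 + (-122 + (-1 + 2 - 8))/(60 + (-1 + 2 - 8))) + 8086 = (19435 + (-122 - 7)/(60 - 7)) + 8086 = (19435 - 129/53) + 8086 = 1029926/53 + 8086 = 1458484/53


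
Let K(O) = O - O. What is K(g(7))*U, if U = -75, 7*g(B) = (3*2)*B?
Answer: 0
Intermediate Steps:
g(B) = 6*B/7 (g(B) = ((3*2)*B)/7 = (6*B)/7 = 6*B/7)
K(O) = 0
K(g(7))*U = 0*(-75) = 0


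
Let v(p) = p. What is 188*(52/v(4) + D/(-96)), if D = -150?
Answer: 10951/4 ≈ 2737.8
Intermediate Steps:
188*(52/v(4) + D/(-96)) = 188*(52/4 - 150/(-96)) = 188*(52*(¼) - 150*(-1/96)) = 188*(13 + 25/16) = 188*(233/16) = 10951/4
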